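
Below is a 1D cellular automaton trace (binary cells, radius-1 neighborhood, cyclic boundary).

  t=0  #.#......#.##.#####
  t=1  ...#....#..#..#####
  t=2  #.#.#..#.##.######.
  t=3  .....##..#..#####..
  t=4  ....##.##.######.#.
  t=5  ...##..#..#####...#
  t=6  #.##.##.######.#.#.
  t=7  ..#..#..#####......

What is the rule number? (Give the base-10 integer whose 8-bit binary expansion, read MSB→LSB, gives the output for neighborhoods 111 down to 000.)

  ###|#  b7=1 t=0,i=15
  ##.|.  b6=0 t=0,i=0
  #.#|.  b5=0 t=0,i=1
  #..|#  b4=1 t=0,i=3
  .##|#  b3=1 t=0,i=11
  .#.|.  b2=0 t=0,i=2
  ..#|#  b1=1 t=0,i=8
  ...|.  b0=0 t=0,i=4
  bits 10011010 = 154

154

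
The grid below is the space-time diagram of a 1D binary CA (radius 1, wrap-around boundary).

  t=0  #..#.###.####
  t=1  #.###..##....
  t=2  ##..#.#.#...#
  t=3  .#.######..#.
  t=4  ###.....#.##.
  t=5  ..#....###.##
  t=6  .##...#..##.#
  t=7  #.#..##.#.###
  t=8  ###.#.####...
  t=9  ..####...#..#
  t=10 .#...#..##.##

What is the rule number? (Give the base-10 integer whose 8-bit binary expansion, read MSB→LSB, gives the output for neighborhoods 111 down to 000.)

102

  [7] ### => .  t=0,i=6
  [6] ##. => #  t=0,i=0
  [5] #.# => #  t=0,i=4
  [4] #.. => .  t=0,i=1
  [3] .## => .  t=0,i=5
  [2] .#. => #  t=0,i=3
  [1] ..# => #  t=0,i=2
  [0] ... => .  t=1,i=10
  bits 01100110 = 102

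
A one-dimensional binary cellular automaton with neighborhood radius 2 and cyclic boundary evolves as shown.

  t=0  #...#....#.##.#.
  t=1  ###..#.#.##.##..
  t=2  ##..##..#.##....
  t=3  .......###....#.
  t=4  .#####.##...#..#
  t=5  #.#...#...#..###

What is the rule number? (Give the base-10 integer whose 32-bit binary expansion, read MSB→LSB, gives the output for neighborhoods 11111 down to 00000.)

  [31] ##### => .  t=4,i=3
  [30] ####. => .  t=4,i=4
  [29] ###.# => .  t=4,i=5
  [28] ###.. => .  t=1,i=2
  [27] ##.## => #  t=1,i=11
  [26] ##.#. => #  t=0,i=13
  [25] ##..# => .  t=1,i=3
  [24] ##... => .  t=2,i=12
  [23] #.### => .  t=4,i=1
  [22] #.##. => .  t=0,i=11
  [21] #.#.# => .  t=0,i=14
  [20] #.#.. => #  t=0,i=0
  [19] #..## => .  t=1,i=15
  [18] #..#. => #  t=1,i=4
  [17] #...# => #  t=0,i=2
  [16] #.... => .  t=0,i=6
  [15] .#### => #  t=4,i=2
  [14] .###. => #  t=1,i=1
  [13] .##.# => #  t=0,i=12
  [12] .##.. => .  t=1,i=13
  [11] .#.## => #  t=0,i=10
  [10] .#.#. => .  t=0,i=15
  [9] .#..# => #  t=4,i=13
  [8] .#... => #  t=0,i=1
  [7] ..### => #  t=1,i=0
  [6] ..##. => .  t=2,i=0
  [5] ..#.# => #  t=0,i=9
  [4] ..#.. => .  t=0,i=4
  [3] ...## => .  t=2,i=15
  [2] ...#. => .  t=0,i=3
  [1] ....# => #  t=0,i=7
  [0] ..... => #  t=3,i=1
  bits 00001100000101101110101110100011 = 202828707

202828707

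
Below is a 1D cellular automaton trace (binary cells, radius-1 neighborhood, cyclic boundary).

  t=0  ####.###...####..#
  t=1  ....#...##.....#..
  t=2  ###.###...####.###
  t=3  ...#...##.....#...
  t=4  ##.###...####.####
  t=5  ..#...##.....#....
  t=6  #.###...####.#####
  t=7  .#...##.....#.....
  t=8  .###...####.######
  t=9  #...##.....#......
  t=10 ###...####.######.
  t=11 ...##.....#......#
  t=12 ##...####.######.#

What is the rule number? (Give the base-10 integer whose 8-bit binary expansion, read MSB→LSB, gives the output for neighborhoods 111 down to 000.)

  ### -> .   bit 7 = 0  t=0,i=0
  ##. -> .   bit 6 = 0  t=0,i=3
  #.# -> #   bit 5 = 1  t=0,i=4
  #.. -> #   bit 4 = 1  t=0,i=8
  .## -> .   bit 3 = 0  t=0,i=5
  .#. -> #   bit 2 = 1  t=1,i=4
  ..# -> .   bit 1 = 0  t=0,i=10
  ... -> #   bit 0 = 1  t=0,i=9
  bits 00110101 = 53

53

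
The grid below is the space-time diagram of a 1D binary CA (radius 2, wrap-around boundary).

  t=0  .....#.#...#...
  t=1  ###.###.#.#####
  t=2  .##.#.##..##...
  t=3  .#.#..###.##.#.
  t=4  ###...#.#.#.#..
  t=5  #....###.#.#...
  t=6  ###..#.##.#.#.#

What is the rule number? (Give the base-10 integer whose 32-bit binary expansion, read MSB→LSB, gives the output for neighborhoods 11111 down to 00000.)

1724225013

  ##### -> .   bit 31 = 0  t=1,i=0
  ####. -> #   bit 30 = 1  t=1,i=1
  ###.# -> #   bit 29 = 1  t=1,i=2
  ###.. -> .   bit 28 = 0  t=4,i=2
  ##.## -> .   bit 27 = 0  t=1,i=3
  ##.#. -> #   bit 26 = 1  t=1,i=7
  ##..# -> #   bit 25 = 1  t=2,i=8
  ##... -> .   bit 24 = 0  t=2,i=12
  #.### -> #   bit 23 = 1  t=1,i=4
  #.##. -> #   bit 22 = 1  t=2,i=6
  #.#.# -> .   bit 21 = 0  t=1,i=8
  #.#.. -> .   bit 20 = 0  t=0,i=7
  #..## -> .   bit 19 = 0  t=2,i=9
  #..#. -> #   bit 18 = 1  t=3,i=0
  #...# -> .   bit 17 = 0  t=0,i=9
  #.... -> #   bit 16 = 1  t=0,i=13
  .#### -> #   bit 15 = 1  t=1,i=11
  .###. -> .   bit 14 = 0  t=1,i=5
  .##.# -> .   bit 13 = 0  t=2,i=2
  .##.. -> #   bit 12 = 1  t=2,i=7
  .#.## -> .   bit 11 = 0  t=1,i=9
  .#.#. -> #   bit 10 = 1  t=0,i=6
  .#..# -> .   bit 9 = 0  t=3,i=4
  .#... -> #   bit 8 = 1  t=0,i=8
  ..### -> #   bit 7 = 1  t=3,i=6
  ..##. -> #   bit 6 = 1  t=2,i=1
  ..#.# -> #   bit 5 = 1  t=0,i=5
  ..#.. -> #   bit 4 = 1  t=0,i=11
  ...## -> .   bit 3 = 0  t=2,i=0
  ...#. -> #   bit 2 = 1  t=0,i=4
  ....# -> .   bit 1 = 0  t=0,i=3
  ..... -> #   bit 0 = 1  t=0,i=0
  bits 01100110110001011001010111110101 = 1724225013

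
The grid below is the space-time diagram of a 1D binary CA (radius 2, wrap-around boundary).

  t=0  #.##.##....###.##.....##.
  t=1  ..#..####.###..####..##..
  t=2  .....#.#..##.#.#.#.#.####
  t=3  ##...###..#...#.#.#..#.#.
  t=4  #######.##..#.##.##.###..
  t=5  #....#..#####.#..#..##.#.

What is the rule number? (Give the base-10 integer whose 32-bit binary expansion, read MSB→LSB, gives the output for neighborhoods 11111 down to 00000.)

1138185448

  [31] ##### => .  t=4,i=2
  [30] ####. => #  t=1,i=7
  [29] ###.# => .  t=0,i=13
  [28] ###.. => .  t=1,i=12
  [27] ##.## => .  t=0,i=4
  [26] ##.#. => .  t=0,i=24
  [25] ##..# => #  t=1,i=13
  [24] ##... => #  t=0,i=7
  [23] #.### => #  t=1,i=10
  [22] #.##. => #  t=0,i=2
  [21] #.#.# => .  t=0,i=0
  [20] #.#.. => #  t=2,i=7
  [19] #..## => .  t=1,i=4
  [18] #..#. => #  t=3,i=9
  [17] #...# => #  t=3,i=3
  [16] #.... => #  t=0,i=8
  [15] .#### => .  t=1,i=6
  [14] .###. => #  t=0,i=12
  [13] .##.# => .  t=0,i=3
  [12] .##.. => #  t=0,i=6
  [11] .#.## => .  t=0,i=1
  [10] .#.#. => #  t=2,i=6
  [9] .#..# => .  t=1,i=3
  [8] .#... => .  t=3,i=11
  [7] ..### => #  t=0,i=11
  [6] ..##. => #  t=0,i=22
  [5] ..#.# => #  t=2,i=5
  [4] ..#.. => .  t=1,i=2
  [3] ...## => #  t=0,i=10
  [2] ...#. => .  t=1,i=1
  [1] ....# => .  t=0,i=9
  [0] ..... => .  t=0,i=19
  bits 01000011110101110101010011101000 = 1138185448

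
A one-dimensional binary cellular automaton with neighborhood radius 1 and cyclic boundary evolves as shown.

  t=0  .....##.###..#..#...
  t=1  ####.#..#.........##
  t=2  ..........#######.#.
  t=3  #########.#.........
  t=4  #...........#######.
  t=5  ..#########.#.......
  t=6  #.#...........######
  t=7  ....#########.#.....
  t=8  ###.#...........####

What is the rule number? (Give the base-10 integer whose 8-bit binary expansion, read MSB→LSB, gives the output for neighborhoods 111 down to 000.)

  ###|.  b7=0 t=0,i=9
  ##.|.  b6=0 t=0,i=6
  #.#|.  b5=0 t=0,i=7
  #..|.  b4=0 t=0,i=11
  .##|#  b3=1 t=0,i=5
  .#.|.  b2=0 t=0,i=13
  ..#|.  b1=0 t=0,i=4
  ...|#  b0=1 t=0,i=0
  bits 00001001 = 9

9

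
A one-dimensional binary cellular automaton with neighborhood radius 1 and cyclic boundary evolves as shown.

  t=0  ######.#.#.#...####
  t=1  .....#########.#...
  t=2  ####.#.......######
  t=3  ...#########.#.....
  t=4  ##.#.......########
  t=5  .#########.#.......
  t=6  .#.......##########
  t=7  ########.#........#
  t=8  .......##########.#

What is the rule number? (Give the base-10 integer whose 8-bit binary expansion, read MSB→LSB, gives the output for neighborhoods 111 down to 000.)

125

  [7] ### => .  t=0,i=0
  [6] ##. => #  t=0,i=5
  [5] #.# => #  t=0,i=6
  [4] #.. => #  t=0,i=12
  [3] .## => #  t=0,i=15
  [2] .#. => #  t=0,i=7
  [1] ..# => .  t=0,i=14
  [0] ... => #  t=0,i=13
  bits 01111101 = 125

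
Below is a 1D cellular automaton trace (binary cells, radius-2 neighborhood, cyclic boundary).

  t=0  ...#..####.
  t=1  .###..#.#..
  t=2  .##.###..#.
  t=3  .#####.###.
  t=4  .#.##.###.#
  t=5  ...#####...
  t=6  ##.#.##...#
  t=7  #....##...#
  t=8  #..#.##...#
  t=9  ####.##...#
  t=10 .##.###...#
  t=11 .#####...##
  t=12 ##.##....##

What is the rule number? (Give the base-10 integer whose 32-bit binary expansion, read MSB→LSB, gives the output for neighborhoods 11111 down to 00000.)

  [31] ##### => #  t=3,i=3
  [30] ####. => #  t=0,i=8
  [29] ###.# => .  t=3,i=5
  [28] ###.. => .  t=0,i=9
  [27] ##.## => #  t=2,i=3
  [26] ##.#. => .  t=4,i=9
  [25] ##..# => #  t=1,i=4
  [24] ##... => .  t=0,i=10
  [23] #.### => #  t=2,i=4
  [22] #.##. => #  t=4,i=3
  [21] #.#.# => .  t=4,i=1
  [20] #.#.. => .  t=1,i=8
  [19] #..## => .  t=0,i=5
  [18] #..#. => #  t=1,i=5
  [17] #...# => .  t=1,i=10
  [16] #.... => .  t=0,i=0
  [15] .#### => .  t=0,i=7
  [14] .###. => #  t=1,i=2
  [13] .##.# => #  t=2,i=2
  [12] .##.. => #  t=6,i=6
  [11] .#.## => .  t=4,i=2
  [10] .#.#. => .  t=1,i=7
  [9] .#..# => .  t=0,i=4
  [8] .#... => #  t=1,i=9
  [7] ..### => #  t=0,i=6
  [6] ..##. => #  t=2,i=1
  [5] ..#.# => #  t=1,i=6
  [4] ..#.. => #  t=0,i=3
  [3] ...## => .  t=1,i=0
  [2] ...#. => #  t=0,i=2
  [1] ....# => #  t=0,i=1
  [0] ..... => #  t=5,i=0
  bits 11001010110001000111000111110111 = 3401871863

3401871863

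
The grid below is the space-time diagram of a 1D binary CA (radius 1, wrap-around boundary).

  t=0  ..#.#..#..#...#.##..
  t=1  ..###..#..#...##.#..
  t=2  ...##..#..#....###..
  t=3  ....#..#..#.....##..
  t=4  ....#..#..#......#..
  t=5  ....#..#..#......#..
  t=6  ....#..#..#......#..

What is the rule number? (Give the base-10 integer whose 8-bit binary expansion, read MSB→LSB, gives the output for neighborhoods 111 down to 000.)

228

  ### -> #   bit 7 = 1  t=1,i=3
  ##. -> #   bit 6 = 1  t=0,i=17
  #.# -> #   bit 5 = 1  t=0,i=3
  #.. -> .   bit 4 = 0  t=0,i=5
  .## -> .   bit 3 = 0  t=0,i=16
  .#. -> #   bit 2 = 1  t=0,i=2
  ..# -> .   bit 1 = 0  t=0,i=1
  ... -> .   bit 0 = 0  t=0,i=0
  bits 11100100 = 228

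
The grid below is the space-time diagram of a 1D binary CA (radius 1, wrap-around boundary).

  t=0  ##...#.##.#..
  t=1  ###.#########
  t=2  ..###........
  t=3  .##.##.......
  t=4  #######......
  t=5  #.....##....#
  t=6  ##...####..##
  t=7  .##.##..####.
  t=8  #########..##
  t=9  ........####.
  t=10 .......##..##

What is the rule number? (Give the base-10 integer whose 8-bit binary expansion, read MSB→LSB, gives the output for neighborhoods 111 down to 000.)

  ###|.  b7=0 t=1,i=0
  ##.|#  b6=1 t=0,i=1
  #.#|#  b5=1 t=0,i=6
  #..|#  b4=1 t=0,i=2
  .##|#  b3=1 t=0,i=0
  .#.|#  b2=1 t=0,i=5
  ..#|#  b1=1 t=0,i=4
  ...|.  b0=0 t=0,i=3
  bits 01111110 = 126

126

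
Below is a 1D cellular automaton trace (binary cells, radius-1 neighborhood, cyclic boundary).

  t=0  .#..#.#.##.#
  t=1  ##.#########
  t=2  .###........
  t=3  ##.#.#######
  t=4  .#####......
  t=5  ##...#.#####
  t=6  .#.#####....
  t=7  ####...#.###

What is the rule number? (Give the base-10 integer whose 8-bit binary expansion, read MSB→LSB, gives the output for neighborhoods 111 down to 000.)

  nb ###: next=.  (t=1,i=0, bit7=0)
  nb ##.: next=#  (t=0,i=9, bit6=1)
  nb #.#: next=#  (t=0,i=0, bit5=1)
  nb #..: next=.  (t=0,i=2, bit4=0)
  nb .##: next=#  (t=0,i=8, bit3=1)
  nb .#.: next=#  (t=0,i=1, bit2=1)
  nb ..#: next=#  (t=0,i=3, bit1=1)
  nb ...: next=#  (t=2,i=5, bit0=1)
  bits 01101111 = 111

111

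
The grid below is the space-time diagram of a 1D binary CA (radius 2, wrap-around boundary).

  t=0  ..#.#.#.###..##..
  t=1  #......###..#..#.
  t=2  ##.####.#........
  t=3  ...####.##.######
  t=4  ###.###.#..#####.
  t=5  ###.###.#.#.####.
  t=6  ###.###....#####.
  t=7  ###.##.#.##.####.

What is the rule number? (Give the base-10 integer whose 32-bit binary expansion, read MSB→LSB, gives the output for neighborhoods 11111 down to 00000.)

3789211915

  [31] ##### => #  t=3,i=13
  [30] ####. => #  t=2,i=5
  [29] ###.# => #  t=2,i=6
  [28] ###.. => .  t=0,i=10
  [27] ##.## => .  t=2,i=2
  [26] ##.#. => .  t=2,i=7
  [25] ##..# => .  t=0,i=11
  [24] ##... => #  t=0,i=15
  [23] #.### => #  t=0,i=8
  [22] #.##. => #  t=3,i=8
  [21] #.#.# => .  t=0,i=4
  [20] #.#.. => #  t=1,i=0
  [19] #..## => #  t=0,i=12
  [18] #..#. => .  t=1,i=11
  [17] #...# => #  t=3,i=1
  [16] #.... => .  t=0,i=16
  [15] .#### => #  t=2,i=4
  [14] .###. => #  t=0,i=9
  [13] .##.# => .  t=2,i=1
  [12] .##.. => .  t=0,i=14
  [11] .#.## => #  t=0,i=7
  [10] .#.#. => .  t=0,i=3
  [9] .#..# => .  t=1,i=13
  [8] .#... => #  t=1,i=1
  [7] ..### => .  t=1,i=7
  [6] ..##. => .  t=0,i=13
  [5] ..#.# => .  t=0,i=2
  [4] ..#.. => .  t=1,i=12
  [3] ...## => #  t=1,i=6
  [2] ...#. => .  t=0,i=1
  [1] ....# => #  t=0,i=0
  [0] ..... => #  t=1,i=3
  bits 11100001110110101100100100001011 = 3789211915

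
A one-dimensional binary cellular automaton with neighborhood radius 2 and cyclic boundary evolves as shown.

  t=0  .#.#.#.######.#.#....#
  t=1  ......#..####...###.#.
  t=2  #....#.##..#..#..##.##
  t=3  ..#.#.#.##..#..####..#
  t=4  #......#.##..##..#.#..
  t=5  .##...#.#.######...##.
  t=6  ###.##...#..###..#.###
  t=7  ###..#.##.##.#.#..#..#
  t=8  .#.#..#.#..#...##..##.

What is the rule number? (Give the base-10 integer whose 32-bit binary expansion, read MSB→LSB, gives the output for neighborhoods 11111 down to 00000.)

  #####|#  b31=1 t=0,i=9
  ####.|#  b30=1 t=0,i=11
  ###.#|#  b29=1 t=0,i=12
  ###..|.  b28=0 t=1,i=12
  ##.##|.  b27=0 t=2,i=19
  ##.#.|.  b26=0 t=0,i=13
  ##..#|#  b25=1 t=2,i=9
  ##...|.  b24=0 t=1,i=13
  #.###|.  b23=0 t=0,i=7
  #.##.|.  b22=0 t=2,i=7
  #.#.#|.  b21=0 t=0,i=1
  #.#..|#  b20=1 t=0,i=16
  #..##|#  b19=1 t=1,i=8
  #..#.|.  b18=0 t=2,i=10
  #...#|#  b17=1 t=1,i=14
  #....|#  b16=1 t=0,i=18
  .####|.  b15=0 t=0,i=8
  .###.|#  b14=1 t=1,i=17
  .##.#|#  b13=1 t=2,i=18
  .##..|#  b12=1 t=2,i=8
  .#.##|#  b11=1 t=0,i=6
  .#.#.|.  b10=0 t=0,i=0
  .#..#|#  b9=1 t=1,i=7
  .#...|#  b8=1 t=0,i=17
  ..###|.  b7=0 t=1,i=9
  ..##.|#  b6=1 t=2,i=17
  ..#.#|.  b5=0 t=0,i=21
  ..#..|.  b4=0 t=1,i=6
  ...##|.  b3=0 t=1,i=15
  ...#.|#  b2=1 t=0,i=20
  ....#|.  b1=0 t=0,i=19
  .....|.  b0=0 t=1,i=1
  bits 11100010000110110111101101000100 = 3793451844

3793451844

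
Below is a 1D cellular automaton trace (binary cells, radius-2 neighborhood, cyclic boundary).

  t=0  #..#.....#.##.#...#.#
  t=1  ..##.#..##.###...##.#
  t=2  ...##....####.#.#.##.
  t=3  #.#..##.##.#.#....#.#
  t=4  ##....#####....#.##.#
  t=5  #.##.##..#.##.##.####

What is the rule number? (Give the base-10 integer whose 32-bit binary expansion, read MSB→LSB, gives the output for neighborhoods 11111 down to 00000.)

  #####|.  b31=0 t=4,i=8
  ####.|#  b30=1 t=2,i=11
  ###.#|.  b29=0 t=2,i=12
  ###..|.  b28=0 t=1,i=13
  ##.##|#  b27=1 t=1,i=10
  ##.#.|#  b26=1 t=0,i=13
  ##..#|.  b25=0 t=0,i=1
  ##...|#  b24=1 t=1,i=14
  #.###|#  b23=1 t=1,i=11
  #.##.|#  b22=1 t=0,i=11
  #.#.#|.  b21=0 t=2,i=14
  #.#..|.  b20=0 t=0,i=14
  #..##|.  b19=0 t=1,i=1
  #..#.|#  b18=1 t=0,i=2
  #...#|.  b17=0 t=0,i=16
  #....|#  b16=1 t=0,i=5
  .####|.  b15=0 t=2,i=10
  .###.|#  b14=1 t=1,i=12
  .##.#|#  b13=1 t=0,i=12
  .##..|.  b12=0 t=0,i=0
  .#.##|.  b11=0 t=0,i=10
  .#.#.|.  b10=0 t=2,i=15
  .#..#|.  b9=0 t=1,i=0
  .#...|.  b8=0 t=0,i=4
  ..###|#  b7=1 t=2,i=9
  ..##.|.  b6=0 t=1,i=2
  ..#.#|#  b5=1 t=0,i=9
  ..#..|#  b4=1 t=0,i=3
  ...##|#  b3=1 t=1,i=16
  ...#.|#  b2=1 t=0,i=8
  ....#|.  b1=0 t=0,i=7
  .....|.  b0=0 t=0,i=6
  bits 01001101110001010110000010111100 = 1304780988

1304780988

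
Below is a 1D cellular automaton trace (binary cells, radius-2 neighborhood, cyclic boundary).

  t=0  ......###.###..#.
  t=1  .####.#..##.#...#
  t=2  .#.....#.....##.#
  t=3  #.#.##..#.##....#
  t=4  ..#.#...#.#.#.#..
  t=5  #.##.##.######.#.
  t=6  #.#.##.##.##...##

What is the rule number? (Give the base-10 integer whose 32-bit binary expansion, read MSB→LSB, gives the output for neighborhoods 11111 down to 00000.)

  ##### -> #   bit 31 = 1  t=5,i=10
  ####. -> .   bit 30 = 0  t=1,i=3
  ###.# -> .   bit 29 = 0  t=0,i=8
  ###.. -> #   bit 28 = 1  t=0,i=12
  ##.## -> #   bit 27 = 1  t=0,i=9
  ##.#. -> .   bit 26 = 0  t=1,i=5
  ##..# -> .   bit 25 = 0  t=0,i=13
  ##... -> #   bit 24 = 1  t=3,i=12
  #.### -> #   bit 23 = 1  t=0,i=10
  #.##. -> #   bit 22 = 1  t=3,i=4
  #.#.# -> #   bit 21 = 1  t=2,i=16
  #.#.. -> .   bit 20 = 0  t=1,i=6
  #..## -> .   bit 19 = 0  t=1,i=8
  #..#. -> .   bit 18 = 0  t=0,i=14
  #...# -> #   bit 17 = 1  t=1,i=14
  #.... -> .   bit 16 = 0  t=0,i=0
  .#### -> .   bit 15 = 0  t=1,i=2
  .###. -> .   bit 14 = 0  t=0,i=7
  .##.# -> .   bit 13 = 0  t=1,i=10
  .##.. -> .   bit 12 = 0  t=3,i=5
  .#.## -> .   bit 11 = 0  t=1,i=0
  .#.#. -> #   bit 10 = 1  t=2,i=0
  .#..# -> #   bit 9 = 1  t=1,i=7
  .#... -> #   bit 8 = 1  t=0,i=16
  ..### -> #   bit 7 = 1  t=0,i=6
  ..##. -> .   bit 6 = 0  t=1,i=9
  ..#.# -> #   bit 5 = 1  t=1,i=16
  ..#.. -> .   bit 4 = 0  t=0,i=15
  ...## -> .   bit 3 = 0  t=0,i=5
  ...#. -> .   bit 2 = 0  t=1,i=15
  ....# -> #   bit 1 = 1  t=0,i=4
  ..... -> #   bit 0 = 1  t=0,i=1
  bits 10011001111000100000011110100011 = 2581727139

2581727139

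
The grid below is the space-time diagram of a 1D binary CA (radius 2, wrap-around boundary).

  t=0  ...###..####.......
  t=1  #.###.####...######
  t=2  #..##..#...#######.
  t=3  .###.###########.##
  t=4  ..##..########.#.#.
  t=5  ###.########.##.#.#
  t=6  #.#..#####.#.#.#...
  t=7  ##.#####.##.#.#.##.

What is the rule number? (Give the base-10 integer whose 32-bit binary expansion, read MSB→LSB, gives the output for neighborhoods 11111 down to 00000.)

  nb #####: next=#  (t=1,i=15, bit31=1)
  nb ####.: next=.  (t=0,i=10, bit30=0)
  nb ###.#: next=#  (t=1,i=0, bit29=1)
  nb ###..: next=.  (t=0,i=5, bit28=0)
  nb ##.##: next=.  (t=1,i=1, bit27=0)
  nb ##.#.: next=#  (t=2,i=18, bit26=1)
  nb ##..#: next=#  (t=0,i=6, bit25=1)
  nb ##...: next=.  (t=0,i=12, bit24=0)
  nb #.###: next=.  (t=1,i=2, bit23=0)
  nb #.##.: next=#  (t=3,i=17, bit22=1)
  nb #.#.#: next=.  (t=4,i=15, bit21=0)
  nb #.#..: next=.  (t=2,i=0, bit20=0)
  nb #..##: next=#  (t=0,i=7, bit19=1)
  nb #..#.: next=#  (t=2,i=6, bit18=1)
  nb #...#: next=#  (t=1,i=11, bit17=1)
  nb #....: next=#  (t=0,i=13, bit16=1)
  nb .####: next=#  (t=0,i=9, bit15=1)
  nb .###.: next=#  (t=0,i=4, bit14=1)
  nb .##.#: next=.  (t=3,i=18, bit13=0)
  nb .##..: next=.  (t=2,i=4, bit12=0)
  nb .#.##: next=.  (t=5,i=17, bit11=0)
  nb .#.#.: next=#  (t=4,i=16, bit10=1)
  nb .#..#: next=#  (t=2,i=1, bit9=1)
  nb .#...: next=#  (t=2,i=8, bit8=1)
  nb ..###: next=#  (t=0,i=3, bit7=1)
  nb ..##.: next=#  (t=2,i=3, bit6=1)
  nb ..#.#: next=#  (t=6,i=0, bit5=1)
  nb ..#..: next=#  (t=2,i=7, bit4=1)
  nb ...##: next=#  (t=0,i=2, bit3=1)
  nb ...#.: next=.  (t=6,i=18, bit2=0)
  nb ....#: next=.  (t=0,i=1, bit1=0)
  nb .....: next=#  (t=0,i=0, bit0=1)
  bits 10100110010011111100011111111001 = 2790246393

2790246393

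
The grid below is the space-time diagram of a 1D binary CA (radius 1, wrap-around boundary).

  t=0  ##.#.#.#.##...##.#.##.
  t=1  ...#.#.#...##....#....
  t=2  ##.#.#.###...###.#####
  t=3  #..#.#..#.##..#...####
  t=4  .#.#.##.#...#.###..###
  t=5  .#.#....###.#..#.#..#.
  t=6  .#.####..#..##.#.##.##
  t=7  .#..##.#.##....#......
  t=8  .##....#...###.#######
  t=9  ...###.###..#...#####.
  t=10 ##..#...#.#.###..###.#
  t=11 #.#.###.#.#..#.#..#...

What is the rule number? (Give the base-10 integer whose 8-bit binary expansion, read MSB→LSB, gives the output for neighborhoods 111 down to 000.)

149

  [7] ### => #  t=2,i=0
  [6] ##. => .  t=0,i=1
  [5] #.# => .  t=0,i=2
  [4] #.. => #  t=0,i=11
  [3] .## => .  t=0,i=0
  [2] .#. => #  t=0,i=3
  [1] ..# => .  t=0,i=13
  [0] ... => #  t=0,i=12
  bits 10010101 = 149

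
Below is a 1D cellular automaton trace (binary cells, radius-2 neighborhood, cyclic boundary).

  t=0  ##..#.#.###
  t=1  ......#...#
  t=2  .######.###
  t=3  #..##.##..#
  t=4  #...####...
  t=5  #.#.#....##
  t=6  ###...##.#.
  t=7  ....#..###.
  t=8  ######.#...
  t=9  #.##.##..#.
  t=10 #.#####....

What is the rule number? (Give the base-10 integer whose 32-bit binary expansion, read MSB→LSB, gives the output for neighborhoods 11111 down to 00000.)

2892182167

  [31] ##### => #  t=0,i=10
  [30] ####. => .  t=0,i=0
  [29] ###.# => #  t=2,i=6
  [28] ###.. => .  t=0,i=1
  [27] ##.## => #  t=2,i=0
  [26] ##.#. => #  t=5,i=1
  [25] ##..# => .  t=0,i=2
  [24] ##... => .  t=4,i=8
  [23] #.### => .  t=0,i=8
  [22] #.##. => #  t=3,i=6
  [21] #.#.# => #  t=0,i=6
  [20] #.#.. => .  t=5,i=4
  [19] #..## => .  t=3,i=2
  [18] #..#. => .  t=0,i=3
  [17] #...# => #  t=1,i=8
  [16] #.... => #  t=1,i=1
  [15] .#### => .  t=0,i=9
  [14] .###. => .  t=2,i=9
  [13] .##.# => #  t=3,i=4
  [12] .##.. => #  t=3,i=0
  [11] .#.## => .  t=0,i=7
  [10] .#.#. => .  t=0,i=5
  [9] .#..# => #  t=7,i=5
  [8] .#... => .  t=1,i=0
  [7] ..### => #  t=4,i=4
  [6] ..##. => .  t=3,i=3
  [5] ..#.# => .  t=0,i=4
  [4] ..#.. => #  t=1,i=6
  [3] ...## => .  t=4,i=3
  [2] ...#. => #  t=1,i=5
  [1] ....# => #  t=1,i=4
  [0] ..... => #  t=1,i=2
  bits 10101100011000110011001010010111 = 2892182167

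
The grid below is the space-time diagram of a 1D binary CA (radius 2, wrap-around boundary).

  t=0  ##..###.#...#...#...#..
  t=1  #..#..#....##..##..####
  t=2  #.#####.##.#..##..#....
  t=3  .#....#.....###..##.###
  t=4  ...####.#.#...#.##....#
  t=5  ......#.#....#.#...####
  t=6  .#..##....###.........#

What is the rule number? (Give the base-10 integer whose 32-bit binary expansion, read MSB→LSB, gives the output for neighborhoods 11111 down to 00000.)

808258134

  nb #####: next=.  (t=1,i=21, bit31=0)
  nb ####.: next=.  (t=1,i=22, bit30=0)
  nb ###.#: next=#  (t=0,i=6, bit29=1)
  nb ###..: next=#  (t=1,i=0, bit28=1)
  nb ##.##: next=.  (t=2,i=7, bit27=0)
  nb ##.#.: next=.  (t=0,i=7, bit26=0)
  nb ##..#: next=.  (t=0,i=2, bit25=0)
  nb ##...: next=.  (t=4,i=18, bit24=0)
  nb #.###: next=.  (t=2,i=2, bit23=0)
  nb #.##.: next=.  (t=2,i=8, bit22=0)
  nb #.#.#: next=#  (t=4,i=8, bit21=1)
  nb #.#..: next=.  (t=0,i=8, bit20=0)
  nb #..##: next=#  (t=0,i=3, bit19=1)
  nb #..#.: next=#  (t=1,i=2, bit18=1)
  nb #...#: next=.  (t=0,i=10, bit17=0)
  nb #....: next=#  (t=1,i=8, bit16=1)
  nb .####: next=.  (t=1,i=20, bit15=0)
  nb .###.: next=.  (t=0,i=5, bit14=0)
  nb .##.#: next=.  (t=2,i=9, bit13=0)
  nb .##..: next=.  (t=0,i=1, bit12=0)
  nb .#.##: next=#  (t=2,i=1, bit11=1)
  nb .#.#.: next=.  (t=4,i=9, bit10=0)
  nb .#..#: next=#  (t=0,i=21, bit9=1)
  nb .#...: next=.  (t=0,i=9, bit8=0)
  nb ..###: next=.  (t=0,i=4, bit7=0)
  nb ..##.: next=#  (t=0,i=0, bit6=1)
  nb ..#.#: next=.  (t=2,i=0, bit5=0)
  nb ..#..: next=#  (t=0,i=12, bit4=1)
  nb ...##: next=.  (t=1,i=10, bit3=0)
  nb ...#.: next=#  (t=0,i=11, bit2=1)
  nb ....#: next=#  (t=1,i=9, bit1=1)
  nb .....: next=.  (t=3,i=9, bit0=0)
  bits 00110000001011010000101001010110 = 808258134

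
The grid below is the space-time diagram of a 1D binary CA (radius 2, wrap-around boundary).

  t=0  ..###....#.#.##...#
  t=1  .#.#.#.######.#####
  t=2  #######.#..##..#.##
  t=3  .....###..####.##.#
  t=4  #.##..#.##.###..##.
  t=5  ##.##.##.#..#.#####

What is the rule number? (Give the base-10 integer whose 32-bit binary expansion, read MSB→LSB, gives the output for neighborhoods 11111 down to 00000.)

1730870647

  ##### -> .   bit 31 = 0  t=1,i=9
  ####. -> #   bit 30 = 1  t=1,i=11
  ###.# -> #   bit 29 = 1  t=1,i=12
  ###.. -> .   bit 28 = 0  t=0,i=4
  ##.## -> .   bit 27 = 0  t=1,i=13
  ##.#. -> #   bit 26 = 1  t=1,i=0
  ##..# -> #   bit 25 = 1  t=2,i=13
  ##... -> #   bit 24 = 1  t=0,i=5
  #.### -> .   bit 23 = 0  t=1,i=7
  #.##. -> .   bit 22 = 0  t=0,i=13
  #.#.# -> #   bit 21 = 1  t=0,i=11
  #.#.. -> .   bit 20 = 0  t=2,i=8
  #..## -> #   bit 19 = 1  t=0,i=1
  #..#. -> .   bit 18 = 0  t=2,i=14
  #...# -> #   bit 17 = 1  t=0,i=16
  #.... -> .   bit 16 = 0  t=0,i=6
  .#### -> #   bit 15 = 1  t=1,i=8
  .###. -> #   bit 14 = 1  t=0,i=3
  .##.# -> #   bit 13 = 1  t=3,i=16
  .##.. -> #   bit 12 = 1  t=0,i=14
  .#.## -> #   bit 11 = 1  t=0,i=12
  .#.#. -> #   bit 10 = 1  t=0,i=10
  .#..# -> .   bit 9 = 0  t=0,i=0
  .#... -> #   bit 8 = 1  t=3,i=0
  ..### -> .   bit 7 = 0  t=0,i=2
  ..##. -> #   bit 6 = 1  t=2,i=11
  ..#.# -> #   bit 5 = 1  t=0,i=9
  ..#.. -> #   bit 4 = 1  t=0,i=18
  ...## -> .   bit 3 = 0  t=3,i=4
  ...#. -> #   bit 2 = 1  t=0,i=8
  ....# -> #   bit 1 = 1  t=0,i=7
  ..... -> #   bit 0 = 1  t=3,i=2
  bits 01100111001010101111110101110111 = 1730870647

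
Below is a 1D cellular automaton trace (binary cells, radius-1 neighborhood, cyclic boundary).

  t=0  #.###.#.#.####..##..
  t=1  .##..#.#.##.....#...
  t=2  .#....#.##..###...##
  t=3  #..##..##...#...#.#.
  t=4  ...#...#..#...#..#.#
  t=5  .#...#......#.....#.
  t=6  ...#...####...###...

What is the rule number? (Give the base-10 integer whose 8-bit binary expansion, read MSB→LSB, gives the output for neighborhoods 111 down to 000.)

  nb ###: next=.  (t=0,i=3, bit7=0)
  nb ##.: next=.  (t=0,i=4, bit6=0)
  nb #.#: next=#  (t=0,i=1, bit5=1)
  nb #..: next=.  (t=0,i=14, bit4=0)
  nb .##: next=#  (t=0,i=2, bit3=1)
  nb .#.: next=.  (t=0,i=0, bit2=0)
  nb ..#: next=.  (t=0,i=15, bit1=0)
  nb ...: next=#  (t=1,i=12, bit0=1)
  bits 00101001 = 41

41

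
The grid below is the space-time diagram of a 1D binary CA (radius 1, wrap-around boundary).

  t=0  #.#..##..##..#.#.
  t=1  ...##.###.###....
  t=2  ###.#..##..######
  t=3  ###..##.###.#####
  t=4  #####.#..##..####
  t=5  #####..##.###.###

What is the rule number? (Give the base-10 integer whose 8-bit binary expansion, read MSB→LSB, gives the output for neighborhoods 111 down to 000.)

  nb ###: next=#  (t=1,i=7, bit7=1)
  nb ##.: next=#  (t=0,i=6, bit6=1)
  nb #.#: next=.  (t=0,i=1, bit5=0)
  nb #..: next=#  (t=0,i=3, bit4=1)
  nb .##: next=.  (t=0,i=5, bit3=0)
  nb .#.: next=.  (t=0,i=0, bit2=0)
  nb ..#: next=#  (t=0,i=4, bit1=1)
  nb ...: next=#  (t=1,i=0, bit0=1)
  bits 11010011 = 211

211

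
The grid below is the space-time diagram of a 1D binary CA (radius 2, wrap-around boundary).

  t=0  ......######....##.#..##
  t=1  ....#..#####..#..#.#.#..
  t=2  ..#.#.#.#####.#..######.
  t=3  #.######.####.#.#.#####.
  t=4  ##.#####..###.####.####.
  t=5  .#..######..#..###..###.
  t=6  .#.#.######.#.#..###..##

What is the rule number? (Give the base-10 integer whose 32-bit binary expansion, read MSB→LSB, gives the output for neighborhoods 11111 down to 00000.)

4063931698

  nb #####: next=#  (t=0,i=8, bit31=1)
  nb ####.: next=#  (t=0,i=10, bit30=1)
  nb ###.#: next=#  (t=2,i=12, bit29=1)
  nb ###..: next=#  (t=0,i=11, bit28=1)
  nb ##.##: next=.  (t=3,i=8, bit27=0)
  nb ##.#.: next=.  (t=0,i=18, bit26=0)
  nb ##..#: next=#  (t=1,i=12, bit25=1)
  nb ##...: next=.  (t=0,i=0, bit24=0)
  nb #.###: next=.  (t=2,i=8, bit23=0)
  nb #.##.: next=.  (t=4,i=0, bit22=0)
  nb #.#.#: next=#  (t=1,i=19, bit21=1)
  nb #.#..: next=#  (t=0,i=19, bit20=1)
  nb #..##: next=#  (t=0,i=21, bit19=1)
  nb #..#.: next=.  (t=1,i=13, bit18=0)
  nb #...#: next=#  (t=2,i=0, bit17=1)
  nb #....: next=.  (t=0,i=1, bit16=0)
  nb .####: next=#  (t=0,i=7, bit15=1)
  nb .###.: next=.  (t=4,i=11, bit14=0)
  nb .##.#: next=#  (t=0,i=17, bit13=1)
  nb .##..: next=.  (t=0,i=23, bit12=0)
  nb .#.##: next=#  (t=2,i=7, bit11=1)
  nb .#.#.: next=#  (t=1,i=18, bit10=1)
  nb .#..#: next=.  (t=0,i=20, bit9=0)
  nb .#...: next=#  (t=1,i=22, bit8=1)
  nb ..###: next=.  (t=0,i=6, bit7=0)
  nb ..##.: next=.  (t=0,i=16, bit6=0)
  nb ..#.#: next=#  (t=1,i=17, bit5=1)
  nb ..#..: next=#  (t=1,i=4, bit4=1)
  nb ...##: next=.  (t=0,i=5, bit3=0)
  nb ...#.: next=.  (t=1,i=3, bit2=0)
  nb ....#: next=#  (t=0,i=4, bit1=1)
  nb .....: next=.  (t=0,i=2, bit0=0)
  bits 11110010001110101010110100110010 = 4063931698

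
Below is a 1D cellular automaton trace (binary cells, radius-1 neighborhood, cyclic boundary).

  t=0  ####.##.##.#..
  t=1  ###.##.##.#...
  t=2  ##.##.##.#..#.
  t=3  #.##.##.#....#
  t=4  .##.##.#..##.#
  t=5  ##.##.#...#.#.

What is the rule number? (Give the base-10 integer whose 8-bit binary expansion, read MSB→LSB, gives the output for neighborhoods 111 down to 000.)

  nb ###: next=#  (t=0,i=1, bit7=1)
  nb ##.: next=.  (t=0,i=3, bit6=0)
  nb #.#: next=#  (t=0,i=4, bit5=1)
  nb #..: next=.  (t=0,i=12, bit4=0)
  nb .##: next=#  (t=0,i=0, bit3=1)
  nb .#.: next=.  (t=0,i=11, bit2=0)
  nb ..#: next=.  (t=0,i=13, bit1=0)
  nb ...: next=#  (t=1,i=12, bit0=1)
  bits 10101001 = 169

169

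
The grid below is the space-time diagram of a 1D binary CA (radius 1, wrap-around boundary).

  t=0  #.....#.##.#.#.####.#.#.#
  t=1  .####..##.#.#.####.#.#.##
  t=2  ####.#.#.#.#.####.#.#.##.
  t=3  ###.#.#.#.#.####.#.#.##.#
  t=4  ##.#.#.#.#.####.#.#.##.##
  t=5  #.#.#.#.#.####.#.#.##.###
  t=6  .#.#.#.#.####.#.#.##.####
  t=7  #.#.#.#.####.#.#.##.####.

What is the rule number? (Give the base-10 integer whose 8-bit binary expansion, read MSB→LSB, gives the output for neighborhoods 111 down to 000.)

185

  nb ###: next=#  (t=0,i=16, bit7=1)
  nb ##.: next=.  (t=0,i=0, bit6=0)
  nb #.#: next=#  (t=0,i=7, bit5=1)
  nb #..: next=#  (t=0,i=1, bit4=1)
  nb .##: next=#  (t=0,i=8, bit3=1)
  nb .#.: next=.  (t=0,i=6, bit2=0)
  nb ..#: next=.  (t=0,i=5, bit1=0)
  nb ...: next=#  (t=0,i=2, bit0=1)
  bits 10111001 = 185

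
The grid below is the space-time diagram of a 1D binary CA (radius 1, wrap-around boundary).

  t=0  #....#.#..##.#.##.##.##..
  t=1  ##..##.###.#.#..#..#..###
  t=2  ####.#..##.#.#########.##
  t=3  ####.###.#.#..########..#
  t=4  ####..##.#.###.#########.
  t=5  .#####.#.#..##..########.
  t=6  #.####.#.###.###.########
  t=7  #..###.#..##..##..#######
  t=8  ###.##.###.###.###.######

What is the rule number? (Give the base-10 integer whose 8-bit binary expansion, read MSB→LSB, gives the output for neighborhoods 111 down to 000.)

214

  ###|#  b7=1 t=1,i=0
  ##.|#  b6=1 t=0,i=11
  #.#|.  b5=0 t=0,i=6
  #..|#  b4=1 t=0,i=1
  .##|.  b3=0 t=0,i=10
  .#.|#  b2=1 t=0,i=0
  ..#|#  b1=1 t=0,i=4
  ...|.  b0=0 t=0,i=2
  bits 11010110 = 214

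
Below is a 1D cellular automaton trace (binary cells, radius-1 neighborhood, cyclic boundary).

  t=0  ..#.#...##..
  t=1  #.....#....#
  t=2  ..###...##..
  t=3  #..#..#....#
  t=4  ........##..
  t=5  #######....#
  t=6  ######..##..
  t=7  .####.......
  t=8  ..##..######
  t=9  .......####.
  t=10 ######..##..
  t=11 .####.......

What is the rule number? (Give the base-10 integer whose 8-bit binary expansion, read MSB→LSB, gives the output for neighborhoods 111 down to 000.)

  nb ###: next=#  (t=2,i=3, bit7=1)
  nb ##.: next=.  (t=0,i=9, bit6=0)
  nb #.#: next=.  (t=0,i=3, bit5=0)
  nb #..: next=.  (t=0,i=5, bit4=0)
  nb .##: next=.  (t=0,i=8, bit3=0)
  nb .#.: next=.  (t=0,i=2, bit2=0)
  nb ..#: next=.  (t=0,i=1, bit1=0)
  nb ...: next=#  (t=0,i=0, bit0=1)
  bits 10000001 = 129

129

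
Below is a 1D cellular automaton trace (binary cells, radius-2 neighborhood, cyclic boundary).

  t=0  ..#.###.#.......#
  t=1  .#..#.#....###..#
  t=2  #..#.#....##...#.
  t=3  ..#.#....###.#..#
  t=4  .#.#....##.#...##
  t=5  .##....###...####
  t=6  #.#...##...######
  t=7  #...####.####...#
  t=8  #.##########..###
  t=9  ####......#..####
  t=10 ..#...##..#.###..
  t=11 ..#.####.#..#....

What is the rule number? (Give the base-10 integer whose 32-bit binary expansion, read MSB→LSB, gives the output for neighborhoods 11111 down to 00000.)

  nb #####: next=.  (t=6,i=13, bit31=0)
  nb ####.: next=#  (t=5,i=15, bit30=1)
  nb ###.#: next=#  (t=0,i=6, bit29=1)
  nb ###..: next=.  (t=1,i=13, bit28=0)
  nb ##.##: next=#  (t=5,i=0, bit27=1)
  nb ##.#.: next=.  (t=0,i=7, bit26=0)
  nb ##..#: next=.  (t=1,i=14, bit25=0)
  nb ##...: next=.  (t=2,i=12, bit24=0)
  nb #.###: next=#  (t=0,i=4, bit23=1)
  nb #.##.: next=.  (t=5,i=1, bit22=0)
  nb #.#.#: next=#  (t=4,i=1, bit21=1)
  nb #.#..: next=.  (t=0,i=8, bit20=0)
  nb #..##: next=#  (t=8,i=13, bit19=1)
  nb #..#.: next=#  (t=0,i=1, bit18=1)
  nb #...#: next=#  (t=2,i=13, bit17=1)
  nb #....: next=.  (t=0,i=10, bit16=0)
  nb .####: next=#  (t=5,i=14, bit15=1)
  nb .###.: next=.  (t=0,i=5, bit14=0)
  nb .##.#: next=#  (t=4,i=9, bit13=1)
  nb .##..: next=#  (t=2,i=11, bit12=1)
  nb .#.##: next=.  (t=0,i=3, bit11=0)
  nb .#.#.: next=#  (t=1,i=0, bit10=1)
  nb .#..#: next=.  (t=0,i=0, bit9=0)
  nb .#...: next=.  (t=0,i=9, bit8=0)
  nb ..###: next=#  (t=1,i=11, bit7=1)
  nb ..##.: next=#  (t=2,i=10, bit6=1)
  nb ..#.#: next=.  (t=0,i=2, bit5=0)
  nb ..#..: next=#  (t=0,i=16, bit4=1)
  nb ...##: next=#  (t=1,i=10, bit3=1)
  nb ...#.: next=.  (t=0,i=15, bit2=0)
  nb ....#: next=.  (t=0,i=14, bit1=0)
  nb .....: next=#  (t=0,i=11, bit0=1)
  bits 01101000101011101011010011011001 = 1756280025

1756280025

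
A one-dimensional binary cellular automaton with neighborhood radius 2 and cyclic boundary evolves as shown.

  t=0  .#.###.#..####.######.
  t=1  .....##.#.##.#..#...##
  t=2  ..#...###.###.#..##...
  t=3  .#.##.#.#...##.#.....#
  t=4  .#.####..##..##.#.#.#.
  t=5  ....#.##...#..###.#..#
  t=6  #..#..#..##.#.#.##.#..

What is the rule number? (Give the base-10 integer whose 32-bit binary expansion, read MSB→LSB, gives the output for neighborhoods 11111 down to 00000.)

912434053

  nb #####: next=.  (t=0,i=17, bit31=0)
  nb ####.: next=.  (t=0,i=12, bit30=0)
  nb ###.#: next=#  (t=0,i=5, bit29=1)
  nb ###..: next=#  (t=0,i=20, bit28=1)
  nb ##.##: next=.  (t=0,i=14, bit27=0)
  nb ##.#.: next=#  (t=0,i=6, bit26=1)
  nb ##..#: next=#  (t=0,i=21, bit25=1)
  nb ##...: next=.  (t=1,i=0, bit24=0)
  nb #.###: next=.  (t=0,i=3, bit23=0)
  nb #.##.: next=#  (t=1,i=10, bit22=1)
  nb #.#.#: next=#  (t=1,i=8, bit21=1)
  nb #.#..: next=.  (t=0,i=7, bit20=0)
  nb #..##: next=.  (t=0,i=9, bit19=0)
  nb #..#.: next=.  (t=0,i=0, bit18=0)
  nb #...#: next=#  (t=1,i=18, bit17=1)
  nb #....: next=.  (t=1,i=1, bit16=0)
  nb .####: next=#  (t=0,i=11, bit15=1)
  nb .###.: next=.  (t=0,i=4, bit14=0)
  nb .##.#: next=#  (t=1,i=6, bit13=1)
  nb .##..: next=.  (t=1,i=21, bit12=0)
  nb .#.##: next=.  (t=0,i=2, bit11=0)
  nb .#.#.: next=.  (t=3,i=0, bit10=0)
  nb .#..#: next=#  (t=0,i=8, bit9=1)
  nb .#...: next=#  (t=1,i=17, bit8=1)
  nb ..###: next=#  (t=0,i=10, bit7=1)
  nb ..##.: next=.  (t=1,i=5, bit6=0)
  nb ..#.#: next=.  (t=0,i=1, bit5=0)
  nb ..#..: next=.  (t=1,i=16, bit4=0)
  nb ...##: next=.  (t=1,i=4, bit3=0)
  nb ...#.: next=#  (t=2,i=1, bit2=1)
  nb ....#: next=.  (t=1,i=3, bit1=0)
  nb .....: next=#  (t=1,i=2, bit0=1)
  bits 00110110011000101010001110000101 = 912434053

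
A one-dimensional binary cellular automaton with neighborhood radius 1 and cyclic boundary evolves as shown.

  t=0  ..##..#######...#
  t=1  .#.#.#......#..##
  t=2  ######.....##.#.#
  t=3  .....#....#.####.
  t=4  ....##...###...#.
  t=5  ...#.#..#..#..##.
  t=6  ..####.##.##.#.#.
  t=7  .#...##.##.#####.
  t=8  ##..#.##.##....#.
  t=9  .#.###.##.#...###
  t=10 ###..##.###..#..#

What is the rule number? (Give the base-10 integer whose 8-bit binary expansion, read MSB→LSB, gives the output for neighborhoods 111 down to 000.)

102

  [7] ### => .  t=0,i=7
  [6] ##. => #  t=0,i=3
  [5] #.# => #  t=1,i=0
  [4] #.. => .  t=0,i=0
  [3] .## => .  t=0,i=2
  [2] .#. => #  t=0,i=16
  [1] ..# => #  t=0,i=1
  [0] ... => .  t=0,i=14
  bits 01100110 = 102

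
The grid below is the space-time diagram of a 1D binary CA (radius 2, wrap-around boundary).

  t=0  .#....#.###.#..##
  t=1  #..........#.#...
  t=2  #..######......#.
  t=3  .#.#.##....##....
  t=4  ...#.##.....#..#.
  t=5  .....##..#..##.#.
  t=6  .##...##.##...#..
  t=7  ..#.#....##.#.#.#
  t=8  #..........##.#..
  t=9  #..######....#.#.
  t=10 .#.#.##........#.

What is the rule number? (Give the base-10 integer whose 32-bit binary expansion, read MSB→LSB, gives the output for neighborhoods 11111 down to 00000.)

2254574225

  nb #####: next=#  (t=2,i=5, bit31=1)
  nb ####.: next=.  (t=2,i=7, bit30=0)
  nb ###.#: next=.  (t=0,i=10, bit29=0)
  nb ###..: next=.  (t=2,i=8, bit28=0)
  nb ##.##: next=.  (t=6,i=8, bit27=0)
  nb ##.#.: next=#  (t=0,i=0, bit26=1)
  nb ##..#: next=#  (t=5,i=7, bit25=1)
  nb ##...: next=.  (t=2,i=9, bit24=0)
  nb #.###: next=.  (t=0,i=8, bit23=0)
  nb #.##.: next=#  (t=3,i=5, bit22=1)
  nb #.#.#: next=#  (t=3,i=3, bit21=1)
  nb #.#..: next=.  (t=0,i=1, bit20=0)
  nb #..##: next=.  (t=0,i=14, bit19=0)
  nb #..#.: next=.  (t=4,i=14, bit18=0)
  nb #...#: next=#  (t=1,i=15, bit17=1)
  nb #....: next=.  (t=0,i=3, bit16=0)
  nb .####: next=.  (t=2,i=4, bit15=0)
  nb .###.: next=.  (t=0,i=9, bit14=0)
  nb .##.#: next=.  (t=0,i=16, bit13=0)
  nb .##..: next=#  (t=3,i=6, bit12=1)
  nb .#.##: next=.  (t=0,i=7, bit11=0)
  nb .#.#.: next=.  (t=1,i=12, bit10=0)
  nb .#..#: next=#  (t=0,i=13, bit9=1)
  nb .#...: next=.  (t=0,i=2, bit8=0)
  nb ..###: next=#  (t=2,i=3, bit7=1)
  nb ..##.: next=.  (t=0,i=15, bit6=0)
  nb ..#.#: next=.  (t=0,i=6, bit5=0)
  nb ..#..: next=#  (t=1,i=0, bit4=1)
  nb ...##: next=.  (t=3,i=10, bit3=0)
  nb ...#.: next=.  (t=0,i=5, bit2=0)
  nb ....#: next=.  (t=0,i=4, bit1=0)
  nb .....: next=#  (t=1,i=3, bit0=1)
  bits 10000110011000100001001010010001 = 2254574225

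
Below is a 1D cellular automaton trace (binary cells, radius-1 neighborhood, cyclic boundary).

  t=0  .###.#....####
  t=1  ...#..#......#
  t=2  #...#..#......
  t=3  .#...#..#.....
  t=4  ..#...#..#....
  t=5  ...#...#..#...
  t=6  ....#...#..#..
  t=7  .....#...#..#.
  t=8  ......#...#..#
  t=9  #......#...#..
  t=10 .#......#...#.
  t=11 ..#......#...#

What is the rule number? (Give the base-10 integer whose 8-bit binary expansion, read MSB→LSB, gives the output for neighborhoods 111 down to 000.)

80

  nb ###: next=.  (t=0,i=2, bit7=0)
  nb ##.: next=#  (t=0,i=3, bit6=1)
  nb #.#: next=.  (t=0,i=0, bit5=0)
  nb #..: next=#  (t=0,i=6, bit4=1)
  nb .##: next=.  (t=0,i=1, bit3=0)
  nb .#.: next=.  (t=0,i=5, bit2=0)
  nb ..#: next=.  (t=0,i=9, bit1=0)
  nb ...: next=.  (t=0,i=7, bit0=0)
  bits 01010000 = 80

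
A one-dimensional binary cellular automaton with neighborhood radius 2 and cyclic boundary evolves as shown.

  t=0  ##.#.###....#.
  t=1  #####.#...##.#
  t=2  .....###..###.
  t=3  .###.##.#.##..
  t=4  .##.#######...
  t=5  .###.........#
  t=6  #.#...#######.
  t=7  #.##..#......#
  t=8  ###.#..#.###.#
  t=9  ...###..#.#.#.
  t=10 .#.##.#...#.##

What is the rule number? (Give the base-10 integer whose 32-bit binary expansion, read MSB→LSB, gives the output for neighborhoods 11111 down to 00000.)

242248647

  [31] ##### => .  t=1,i=1
  [30] ####. => .  t=1,i=3
  [29] ###.# => .  t=1,i=4
  [28] ###.. => .  t=0,i=7
  [27] ##.## => #  t=1,i=12
  [26] ##.#. => #  t=0,i=2
  [25] ##..# => #  t=2,i=8
  [24] ##... => .  t=0,i=8
  [23] #.### => .  t=0,i=5
  [22] #.##. => #  t=0,i=0
  [21] #.#.# => #  t=0,i=3
  [20] #.#.. => #  t=1,i=6
  [19] #..## => .  t=2,i=9
  [18] #..#. => .  t=7,i=5
  [17] #...# => .  t=1,i=8
  [16] #.... => .  t=0,i=9
  [15] .#### => .  t=1,i=0
  [14] .###. => #  t=0,i=6
  [13] .##.# => #  t=0,i=1
  [12] .##.. => .  t=3,i=11
  [11] .#.## => #  t=0,i=4
  [10] .#.#. => .  t=6,i=1
  [9] .#..# => #  t=8,i=5
  [8] .#... => #  t=1,i=7
  [7] ..### => #  t=2,i=5
  [6] ..##. => #  t=1,i=10
  [5] ..#.# => .  t=0,i=12
  [4] ..#.. => .  t=7,i=6
  [3] ...## => .  t=1,i=9
  [2] ...#. => #  t=0,i=11
  [1] ....# => #  t=0,i=10
  [0] ..... => #  t=2,i=1
  bits 00001110011100000110101111000111 = 242248647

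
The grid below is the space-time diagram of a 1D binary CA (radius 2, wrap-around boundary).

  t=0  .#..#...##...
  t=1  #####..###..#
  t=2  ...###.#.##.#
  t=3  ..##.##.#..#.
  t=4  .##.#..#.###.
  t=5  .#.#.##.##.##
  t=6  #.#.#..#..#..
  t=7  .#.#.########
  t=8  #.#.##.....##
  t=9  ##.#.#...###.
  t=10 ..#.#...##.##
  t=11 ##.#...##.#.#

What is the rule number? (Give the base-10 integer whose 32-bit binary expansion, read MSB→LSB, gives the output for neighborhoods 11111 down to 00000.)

  nb #####: next=.  (t=1,i=1, bit31=0)
  nb ####.: next=#  (t=1,i=3, bit30=1)
  nb ###.#: next=#  (t=2,i=5, bit29=1)
  nb ###..: next=#  (t=1,i=4, bit28=1)
  nb ##.##: next=#  (t=3,i=4, bit27=1)
  nb ##.#.: next=#  (t=2,i=6, bit26=1)
  nb ##..#: next=#  (t=1,i=5, bit25=1)
  nb ##...: next=.  (t=0,i=10, bit24=0)
  nb #.###: next=#  (t=4,i=9, bit23=1)
  nb #.##.: next=.  (t=2,i=9, bit22=0)
  nb #.#.#: next=.  (t=2,i=7, bit21=0)
  nb #.#..: next=.  (t=2,i=12, bit20=0)
  nb #..##: next=.  (t=1,i=6, bit19=0)
  nb #..#.: next=#  (t=0,i=3, bit18=1)
  nb #...#: next=.  (t=0,i=6, bit17=0)
  nb #....: next=.  (t=0,i=11, bit16=0)
  nb .####: next=.  (t=1,i=0, bit15=0)
  nb .###.: next=.  (t=1,i=8, bit14=0)
  nb .##.#: next=.  (t=2,i=10, bit13=0)
  nb .##..: next=#  (t=0,i=9, bit12=1)
  nb .#.##: next=#  (t=2,i=8, bit11=1)
  nb .#.#.: next=#  (t=5,i=2, bit10=1)
  nb .#..#: next=#  (t=0,i=2, bit9=1)
  nb .#...: next=.  (t=0,i=5, bit8=0)
  nb ..###: next=#  (t=1,i=7, bit7=1)
  nb ..##.: next=#  (t=0,i=8, bit6=1)
  nb ..#.#: next=.  (t=4,i=7, bit5=0)
  nb ..#..: next=#  (t=0,i=1, bit4=1)
  nb ...##: next=#  (t=0,i=7, bit3=1)
  nb ...#.: next=#  (t=0,i=0, bit2=1)
  nb ....#: next=#  (t=0,i=12, bit1=1)
  nb .....: next=.  (t=8,i=8, bit0=0)
  bits 01111110100001000001111011011110 = 2122587870

2122587870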